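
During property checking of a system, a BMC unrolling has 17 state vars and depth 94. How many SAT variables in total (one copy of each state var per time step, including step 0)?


BMC unrolls to depth k, creating one copy of each state var for steps 0..k.
Step count = 94 + 1 = 95 (steps 0 through 94)
Vars per step = 17
Total = 17 * 95 = 1615

1615


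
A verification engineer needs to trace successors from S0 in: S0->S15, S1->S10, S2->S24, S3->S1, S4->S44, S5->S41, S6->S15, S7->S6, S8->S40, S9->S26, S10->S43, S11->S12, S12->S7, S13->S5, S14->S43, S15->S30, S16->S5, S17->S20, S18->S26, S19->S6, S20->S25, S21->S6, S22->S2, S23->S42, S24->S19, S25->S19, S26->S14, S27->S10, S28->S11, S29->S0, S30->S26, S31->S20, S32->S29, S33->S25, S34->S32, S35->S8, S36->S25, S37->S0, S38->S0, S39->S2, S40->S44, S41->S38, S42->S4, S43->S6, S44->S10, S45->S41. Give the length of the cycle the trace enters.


Trace from S0 until a state repeats:
  S0 -> S15 -> S30 -> S26 -> S14 -> S43 -> S6 -> S15
S15 first seen at step 1, revisited at step 7.
Cycle length = 7 - 1 = 6

6


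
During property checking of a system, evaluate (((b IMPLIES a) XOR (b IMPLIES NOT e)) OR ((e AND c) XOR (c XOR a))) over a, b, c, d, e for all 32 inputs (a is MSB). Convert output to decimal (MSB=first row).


Formula: (((b IMPLIES a) XOR (b IMPLIES NOT e)) OR ((e AND c) XOR (c XOR a))) over a, b, c, d, e (32 rows)
Evaluate each row (bits = a,b,c,d,e, MSB first):
  row 0 [00000]: (((0 IMPLIES 0) XOR (0 IMPLIES NOT 0)) OR ((0 AND 0) XOR (0 XOR 0))) -> 0
  row 1 [00001]: (((0 IMPLIES 0) XOR (0 IMPLIES NOT 1)) OR ((1 AND 0) XOR (0 XOR 0))) -> 0
  row 2 [00010]: (((0 IMPLIES 0) XOR (0 IMPLIES NOT 0)) OR ((0 AND 0) XOR (0 XOR 0))) -> 0
  row 3 [00011]: (((0 IMPLIES 0) XOR (0 IMPLIES NOT 1)) OR ((1 AND 0) XOR (0 XOR 0))) -> 0
  row 4 [00100]: (((0 IMPLIES 0) XOR (0 IMPLIES NOT 0)) OR ((0 AND 1) XOR (1 XOR 0))) -> 1
  row 5 [00101]: (((0 IMPLIES 0) XOR (0 IMPLIES NOT 1)) OR ((1 AND 1) XOR (1 XOR 0))) -> 0
  row 6 [00110]: (((0 IMPLIES 0) XOR (0 IMPLIES NOT 0)) OR ((0 AND 1) XOR (1 XOR 0))) -> 1
  row 7 [00111]: (((0 IMPLIES 0) XOR (0 IMPLIES NOT 1)) OR ((1 AND 1) XOR (1 XOR 0))) -> 0
  row 8 [01000]: (((1 IMPLIES 0) XOR (1 IMPLIES NOT 0)) OR ((0 AND 0) XOR (0 XOR 0))) -> 1
  row 9 [01001]: (((1 IMPLIES 0) XOR (1 IMPLIES NOT 1)) OR ((1 AND 0) XOR (0 XOR 0))) -> 0
  row 10 [01010]: (((1 IMPLIES 0) XOR (1 IMPLIES NOT 0)) OR ((0 AND 0) XOR (0 XOR 0))) -> 1
  row 11 [01011]: (((1 IMPLIES 0) XOR (1 IMPLIES NOT 1)) OR ((1 AND 0) XOR (0 XOR 0))) -> 0
  row 12 [01100]: (((1 IMPLIES 0) XOR (1 IMPLIES NOT 0)) OR ((0 AND 1) XOR (1 XOR 0))) -> 1
  row 13 [01101]: (((1 IMPLIES 0) XOR (1 IMPLIES NOT 1)) OR ((1 AND 1) XOR (1 XOR 0))) -> 0
  row 14 [01110]: (((1 IMPLIES 0) XOR (1 IMPLIES NOT 0)) OR ((0 AND 1) XOR (1 XOR 0))) -> 1
  row 15 [01111]: (((1 IMPLIES 0) XOR (1 IMPLIES NOT 1)) OR ((1 AND 1) XOR (1 XOR 0))) -> 0
  row 16 [10000]: (((0 IMPLIES 1) XOR (0 IMPLIES NOT 0)) OR ((0 AND 0) XOR (0 XOR 1))) -> 1
  row 17 [10001]: (((0 IMPLIES 1) XOR (0 IMPLIES NOT 1)) OR ((1 AND 0) XOR (0 XOR 1))) -> 1
  row 18 [10010]: (((0 IMPLIES 1) XOR (0 IMPLIES NOT 0)) OR ((0 AND 0) XOR (0 XOR 1))) -> 1
  row 19 [10011]: (((0 IMPLIES 1) XOR (0 IMPLIES NOT 1)) OR ((1 AND 0) XOR (0 XOR 1))) -> 1
  row 20 [10100]: (((0 IMPLIES 1) XOR (0 IMPLIES NOT 0)) OR ((0 AND 1) XOR (1 XOR 1))) -> 0
  row 21 [10101]: (((0 IMPLIES 1) XOR (0 IMPLIES NOT 1)) OR ((1 AND 1) XOR (1 XOR 1))) -> 1
  row 22 [10110]: (((0 IMPLIES 1) XOR (0 IMPLIES NOT 0)) OR ((0 AND 1) XOR (1 XOR 1))) -> 0
  row 23 [10111]: (((0 IMPLIES 1) XOR (0 IMPLIES NOT 1)) OR ((1 AND 1) XOR (1 XOR 1))) -> 1
  row 24 [11000]: (((1 IMPLIES 1) XOR (1 IMPLIES NOT 0)) OR ((0 AND 0) XOR (0 XOR 1))) -> 1
  row 25 [11001]: (((1 IMPLIES 1) XOR (1 IMPLIES NOT 1)) OR ((1 AND 0) XOR (0 XOR 1))) -> 1
  row 26 [11010]: (((1 IMPLIES 1) XOR (1 IMPLIES NOT 0)) OR ((0 AND 0) XOR (0 XOR 1))) -> 1
  row 27 [11011]: (((1 IMPLIES 1) XOR (1 IMPLIES NOT 1)) OR ((1 AND 0) XOR (0 XOR 1))) -> 1
  row 28 [11100]: (((1 IMPLIES 1) XOR (1 IMPLIES NOT 0)) OR ((0 AND 1) XOR (1 XOR 1))) -> 0
  row 29 [11101]: (((1 IMPLIES 1) XOR (1 IMPLIES NOT 1)) OR ((1 AND 1) XOR (1 XOR 1))) -> 1
  row 30 [11110]: (((1 IMPLIES 1) XOR (1 IMPLIES NOT 0)) OR ((0 AND 1) XOR (1 XOR 1))) -> 0
  row 31 [11111]: (((1 IMPLIES 1) XOR (1 IMPLIES NOT 1)) OR ((1 AND 1) XOR (1 XOR 1))) -> 1
Full result column, 4 rows per line (a,b,c fixed per line; d,e runs 00..11 left to right):
  rows 0-3 [a,b,c=000]: 0000  = hex 0
  rows 4-7 [a,b,c=001]: 1010  = hex A
  rows 8-11 [a,b,c=010]: 1010  = hex A
  rows 12-15 [a,b,c=011]: 1010  = hex A
  rows 16-19 [a,b,c=100]: 1111  = hex F
  rows 20-23 [a,b,c=101]: 0101  = hex 5
  rows 24-27 [a,b,c=110]: 1111  = hex F
  rows 28-31 [a,b,c=111]: 0101  = hex 5
Output column (row 0 .. row 31) = 00001010101010101111010111110101
Output column grouped in 4s = 0000 1010 1010 1010 1111 0101 1111 0101 = 0x0AAAF5F5
Convert to decimal digit by digit (value = value*16 + digit):
  0 -> 0
  0*16 + 10 (A) = 10
  10*16 + 10 (A) = 170
  170*16 + 10 (A) = 2730
  2730*16 + 15 (F) = 43695
  43695*16 + 5 = 699125
  699125*16 + 15 (F) = 11186015
  11186015*16 + 5 = 178976245
Decimal = 178976245

178976245


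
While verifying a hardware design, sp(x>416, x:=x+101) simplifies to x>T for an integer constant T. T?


Formula: sp(P, x:=E) = exists old_x. (x = E[old_x/x]) AND P[old_x/x] (old_x is the value of x before the assignment; eliminate old_x by solving x = E[old_x/x] for old_x)
Step 1: Precondition P: x>416, i.e. old_x > 416
Step 2: Assignment gives x = old_x + 101, so old_x = x - 101
Step 3: Substitute into P: x - 101 > 416
Step 4: Simplify: x > 416+101 = 517

517


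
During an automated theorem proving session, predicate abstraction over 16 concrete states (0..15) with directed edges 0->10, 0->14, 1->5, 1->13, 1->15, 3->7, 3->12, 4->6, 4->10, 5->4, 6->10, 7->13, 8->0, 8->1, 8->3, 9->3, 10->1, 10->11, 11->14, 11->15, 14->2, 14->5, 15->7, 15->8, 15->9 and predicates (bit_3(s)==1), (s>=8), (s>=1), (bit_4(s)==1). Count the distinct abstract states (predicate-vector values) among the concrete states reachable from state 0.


BFS from 0:
Concrete reachable: {0, 1, 2, 3, 4, 5, 6, 7, 8, 9, 10, 11, 12, 13, 14, 15}
Abstract via predicates (bit_3(s)==1), (s>=8), (s>=1), (bit_4(s)==1):
  (0,0,0,0) <- {0}
  (0,0,1,0) <- {1, 2, 3, 4, 5, 6, 7}
  (1,1,1,0) <- {8, 9, 10, 11, 12, 13, 14, 15}
Distinct abstract states = 3

3


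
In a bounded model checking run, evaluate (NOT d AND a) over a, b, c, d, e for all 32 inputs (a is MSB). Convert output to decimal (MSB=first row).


Formula: (NOT d AND a) over a, b, c, d, e (32 rows)
Evaluate each row (bits = a,b,c,d,e, MSB first):
  row 0 [00000]: (NOT 0 AND 0) -> 0
  row 1 [00001]: (NOT 0 AND 0) -> 0
  row 2 [00010]: (NOT 1 AND 0) -> 0
  row 3 [00011]: (NOT 1 AND 0) -> 0
  row 4 [00100]: (NOT 0 AND 0) -> 0
  row 5 [00101]: (NOT 0 AND 0) -> 0
  row 6 [00110]: (NOT 1 AND 0) -> 0
  row 7 [00111]: (NOT 1 AND 0) -> 0
  row 8 [01000]: (NOT 0 AND 0) -> 0
  row 9 [01001]: (NOT 0 AND 0) -> 0
  row 10 [01010]: (NOT 1 AND 0) -> 0
  row 11 [01011]: (NOT 1 AND 0) -> 0
  row 12 [01100]: (NOT 0 AND 0) -> 0
  row 13 [01101]: (NOT 0 AND 0) -> 0
  row 14 [01110]: (NOT 1 AND 0) -> 0
  row 15 [01111]: (NOT 1 AND 0) -> 0
  row 16 [10000]: (NOT 0 AND 1) -> 1
  row 17 [10001]: (NOT 0 AND 1) -> 1
  row 18 [10010]: (NOT 1 AND 1) -> 0
  row 19 [10011]: (NOT 1 AND 1) -> 0
  row 20 [10100]: (NOT 0 AND 1) -> 1
  row 21 [10101]: (NOT 0 AND 1) -> 1
  row 22 [10110]: (NOT 1 AND 1) -> 0
  row 23 [10111]: (NOT 1 AND 1) -> 0
  row 24 [11000]: (NOT 0 AND 1) -> 1
  row 25 [11001]: (NOT 0 AND 1) -> 1
  row 26 [11010]: (NOT 1 AND 1) -> 0
  row 27 [11011]: (NOT 1 AND 1) -> 0
  row 28 [11100]: (NOT 0 AND 1) -> 1
  row 29 [11101]: (NOT 0 AND 1) -> 1
  row 30 [11110]: (NOT 1 AND 1) -> 0
  row 31 [11111]: (NOT 1 AND 1) -> 0
Full result column, 4 rows per line (a,b,c fixed per line; d,e runs 00..11 left to right):
  rows 0-3 [a,b,c=000]: 0000  = hex 0
  rows 4-7 [a,b,c=001]: 0000  = hex 0
  rows 8-11 [a,b,c=010]: 0000  = hex 0
  rows 12-15 [a,b,c=011]: 0000  = hex 0
  rows 16-19 [a,b,c=100]: 1100  = hex C
  rows 20-23 [a,b,c=101]: 1100  = hex C
  rows 24-27 [a,b,c=110]: 1100  = hex C
  rows 28-31 [a,b,c=111]: 1100  = hex C
Output column (row 0 .. row 31) = 00000000000000001100110011001100
Output column grouped in 4s = 0000 0000 0000 0000 1100 1100 1100 1100 = 0x0000CCCC
Convert to decimal digit by digit (value = value*16 + digit):
  0 -> 0
  0*16 + 0 = 0
  0*16 + 0 = 0
  0*16 + 0 = 0
  0*16 + 12 (C) = 12
  12*16 + 12 (C) = 204
  204*16 + 12 (C) = 3276
  3276*16 + 12 (C) = 52428
Decimal = 52428

52428


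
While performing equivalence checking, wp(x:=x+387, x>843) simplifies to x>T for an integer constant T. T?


Formula: wp(x:=E, P) = P[E/x] (substitute E for x in postcondition)
Step 1: Postcondition: x>843
Step 2: Substitute x+387 for x: x+387>843
Step 3: Solve for x: x > 843-387 = 456

456


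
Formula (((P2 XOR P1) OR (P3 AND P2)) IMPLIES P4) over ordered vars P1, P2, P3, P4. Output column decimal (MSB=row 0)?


Formula: (((P2 XOR P1) OR (P3 AND P2)) IMPLIES P4) over P1, P2, P3, P4 (16 rows)
Evaluate each row (bits = P1,P2,P3,P4, MSB first):
  row 0 [0000]: (((0 XOR 0) OR (0 AND 0)) IMPLIES 0) -> 1
  row 1 [0001]: (((0 XOR 0) OR (0 AND 0)) IMPLIES 1) -> 1
  row 2 [0010]: (((0 XOR 0) OR (1 AND 0)) IMPLIES 0) -> 1
  row 3 [0011]: (((0 XOR 0) OR (1 AND 0)) IMPLIES 1) -> 1
  row 4 [0100]: (((1 XOR 0) OR (0 AND 1)) IMPLIES 0) -> 0
  row 5 [0101]: (((1 XOR 0) OR (0 AND 1)) IMPLIES 1) -> 1
  row 6 [0110]: (((1 XOR 0) OR (1 AND 1)) IMPLIES 0) -> 0
  row 7 [0111]: (((1 XOR 0) OR (1 AND 1)) IMPLIES 1) -> 1
  row 8 [1000]: (((0 XOR 1) OR (0 AND 0)) IMPLIES 0) -> 0
  row 9 [1001]: (((0 XOR 1) OR (0 AND 0)) IMPLIES 1) -> 1
  row 10 [1010]: (((0 XOR 1) OR (1 AND 0)) IMPLIES 0) -> 0
  row 11 [1011]: (((0 XOR 1) OR (1 AND 0)) IMPLIES 1) -> 1
  row 12 [1100]: (((1 XOR 1) OR (0 AND 1)) IMPLIES 0) -> 1
  row 13 [1101]: (((1 XOR 1) OR (0 AND 1)) IMPLIES 1) -> 1
  row 14 [1110]: (((1 XOR 1) OR (1 AND 1)) IMPLIES 0) -> 0
  row 15 [1111]: (((1 XOR 1) OR (1 AND 1)) IMPLIES 1) -> 1
Full result column, 4 rows per line (P1,P2 fixed per line; P3,P4 runs 00..11 left to right):
  rows 0-3 [P1,P2=00]: 1111  = hex F
  rows 4-7 [P1,P2=01]: 0101  = hex 5
  rows 8-11 [P1,P2=10]: 0101  = hex 5
  rows 12-15 [P1,P2=11]: 1101  = hex D
Output column (row 0 .. row 15) = 1111010101011101
Output column grouped in 4s = 1111 0101 0101 1101 = 0xF55D
Convert to decimal digit by digit (value = value*16 + digit):
  F -> 15
  15*16 + 5 = 245
  245*16 + 5 = 3925
  3925*16 + 13 (D) = 62813
Decimal = 62813

62813


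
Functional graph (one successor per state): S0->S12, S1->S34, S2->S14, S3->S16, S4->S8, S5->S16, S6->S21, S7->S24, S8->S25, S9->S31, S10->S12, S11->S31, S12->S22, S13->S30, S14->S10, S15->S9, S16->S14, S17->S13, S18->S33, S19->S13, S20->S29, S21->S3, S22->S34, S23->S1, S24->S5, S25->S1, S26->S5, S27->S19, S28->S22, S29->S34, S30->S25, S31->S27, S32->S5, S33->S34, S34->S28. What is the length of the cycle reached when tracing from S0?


Trace from S0 until a state repeats:
  S0 -> S12 -> S22 -> S34 -> S28 -> S22
S22 first seen at step 2, revisited at step 5.
Cycle length = 5 - 2 = 3

3


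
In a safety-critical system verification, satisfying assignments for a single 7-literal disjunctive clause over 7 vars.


Step 1: Total=2^7=128
Step 2: Unsat when all 7 false: 2^0=1
Step 3: Sat=128-1=127

127


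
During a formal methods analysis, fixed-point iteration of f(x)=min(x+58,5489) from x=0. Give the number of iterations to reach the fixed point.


Step 1: x=0, cap=5489, increment=58
Step 2: x grows by 58 each step until capped at 5489; fixed point is x=5489
Step 3: iterations = ceil(5489/58) = 95

95


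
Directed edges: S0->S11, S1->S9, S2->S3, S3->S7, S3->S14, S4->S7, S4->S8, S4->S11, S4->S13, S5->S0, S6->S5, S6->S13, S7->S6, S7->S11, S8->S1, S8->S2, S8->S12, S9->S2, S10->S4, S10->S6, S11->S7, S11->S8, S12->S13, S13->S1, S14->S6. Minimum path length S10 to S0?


BFS layer-by-layer from S10:
  dist 0: {S10}
  dist 1: {S4, S6}
  dist 2: {S5, S7, S8, S11, S13}
  dist 3: {S0, S1, S2, S12}
  -> S0 reached at distance 3
Shortest path length = 3

3


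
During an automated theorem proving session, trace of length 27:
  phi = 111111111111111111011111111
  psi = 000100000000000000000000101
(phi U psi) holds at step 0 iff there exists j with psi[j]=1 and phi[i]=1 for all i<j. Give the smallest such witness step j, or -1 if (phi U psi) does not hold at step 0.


(phi U psi) at 0: need smallest j with psi[j]=1 and phi[i]=1 for all i in [0,j).
Scan from step 0:
  step 0: phi=1, psi=0 -> continue
  step 1: phi=1, psi=0 -> continue
  step 2: phi=1, psi=0 -> continue
  step 3: psi=1 and phi held for [0,3) -> witness found
Witness step = 3

3


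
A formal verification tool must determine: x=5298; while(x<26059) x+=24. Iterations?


Step 1: x goes from 5298 toward 26059 by 24; the body runs while x<26059, so iterations = ceil((bound-start)/step)
Step 2: Distance=20761
Step 3: ceil(20761/24)=866

866


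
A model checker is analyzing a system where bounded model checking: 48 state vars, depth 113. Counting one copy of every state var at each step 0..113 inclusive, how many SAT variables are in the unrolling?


BMC unrolls to depth k, creating one copy of each state var for steps 0..k.
Step count = 113 + 1 = 114 (steps 0 through 113)
Vars per step = 48
Total = 48 * 114 = 5472

5472


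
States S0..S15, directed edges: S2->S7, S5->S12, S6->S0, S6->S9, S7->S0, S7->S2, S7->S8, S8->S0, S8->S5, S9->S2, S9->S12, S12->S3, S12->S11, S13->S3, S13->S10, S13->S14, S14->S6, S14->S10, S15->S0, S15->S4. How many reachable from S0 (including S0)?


BFS from S0:
  layer 0: {S0}
Reachable set: {S0}
Count = 1

1


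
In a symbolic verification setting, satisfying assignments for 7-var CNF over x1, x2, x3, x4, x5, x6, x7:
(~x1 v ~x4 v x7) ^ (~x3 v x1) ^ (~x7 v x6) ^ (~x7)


CNF with 4 clauses over 7 vars (128 assignments).
An assignment satisfies CNF iff every clause has >=1 true literal.
Check each row (bits = x1,x2,x3,x4,x5,x6,x7; clause T/F shown):
  row 0 [0000000]: clauses=TTTT -> 1
  row 1 [0000001]: clauses=TTFF -> 0
  row 2 [0000010]: clauses=TTTT -> 1
  row 3 [0000011]: clauses=TTTF -> 0
  row 4 [0000100]: clauses=TTTT -> 1
  (every remaining row is evaluated the same way; all 128 results are listed next)
Full result column, 8 rows per line (x1,x2,x3,x4 fixed per line; x5,x6,x7 runs 000..111 left to right):
  rows 0-7 [x1,x2,x3,x4=0000]: 10101010  (ones: 4)
  rows 8-15 [x1,x2,x3,x4=0001]: 10101010  (ones: 4)
  rows 16-23 [x1,x2,x3,x4=0010]: 00000000  (ones: 0)
  rows 24-31 [x1,x2,x3,x4=0011]: 00000000  (ones: 0)
  rows 32-39 [x1,x2,x3,x4=0100]: 10101010  (ones: 4)
  rows 40-47 [x1,x2,x3,x4=0101]: 10101010  (ones: 4)
  rows 48-55 [x1,x2,x3,x4=0110]: 00000000  (ones: 0)
  rows 56-63 [x1,x2,x3,x4=0111]: 00000000  (ones: 0)
  rows 64-71 [x1,x2,x3,x4=1000]: 10101010  (ones: 4)
  rows 72-79 [x1,x2,x3,x4=1001]: 00000000  (ones: 0)
  rows 80-87 [x1,x2,x3,x4=1010]: 10101010  (ones: 4)
  rows 88-95 [x1,x2,x3,x4=1011]: 00000000  (ones: 0)
  rows 96-103 [x1,x2,x3,x4=1100]: 10101010  (ones: 4)
  rows 104-111 [x1,x2,x3,x4=1101]: 00000000  (ones: 0)
  rows 112-119 [x1,x2,x3,x4=1110]: 10101010  (ones: 4)
  rows 120-127 [x1,x2,x3,x4=1111]: 00000000  (ones: 0)
Satisfying assignments = 4+4+0+0+4+4+0+0+4+0+4+0+4+0+4+0 = 32

32


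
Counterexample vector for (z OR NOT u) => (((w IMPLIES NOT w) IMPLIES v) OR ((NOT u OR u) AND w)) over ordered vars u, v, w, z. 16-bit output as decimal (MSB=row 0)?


F1 = (z OR NOT u)
F2 = (((w IMPLIES NOT w) IMPLIES v) OR ((NOT u OR u) AND w))
Counterexample to F1=>F2 is where F1=1 and F2=0.
Evaluate each row (bits = u,v,w,z, MSB first):
  row 0 [0000]: F1=1 F2=0 -> F1&~F2 -> 1
  row 1 [0001]: F1=1 F2=0 -> F1&~F2 -> 1
  row 2 [0010]: F1=1 F2=1 -> F1&~F2 -> 0
  row 3 [0011]: F1=1 F2=1 -> F1&~F2 -> 0
  row 4 [0100]: F1=1 F2=1 -> F1&~F2 -> 0
  row 5 [0101]: F1=1 F2=1 -> F1&~F2 -> 0
  row 6 [0110]: F1=1 F2=1 -> F1&~F2 -> 0
  row 7 [0111]: F1=1 F2=1 -> F1&~F2 -> 0
  row 8 [1000]: F1=0 F2=0 -> F1&~F2 -> 0
  row 9 [1001]: F1=1 F2=0 -> F1&~F2 -> 1
  row 10 [1010]: F1=0 F2=1 -> F1&~F2 -> 0
  row 11 [1011]: F1=1 F2=1 -> F1&~F2 -> 0
  row 12 [1100]: F1=0 F2=1 -> F1&~F2 -> 0
  row 13 [1101]: F1=1 F2=1 -> F1&~F2 -> 0
  row 14 [1110]: F1=0 F2=1 -> F1&~F2 -> 0
  row 15 [1111]: F1=1 F2=1 -> F1&~F2 -> 0
Full result column, 4 rows per line (u,v fixed per line; w,z runs 00..11 left to right):
  rows 0-3 [u,v=00]: 1100  = hex C
  rows 4-7 [u,v=01]: 0000  = hex 0
  rows 8-11 [u,v=10]: 0100  = hex 4
  rows 12-15 [u,v=11]: 0000  = hex 0
Counterexample vector (row 0 .. row 15) = 1100000001000000
Output column grouped in 4s = 1100 0000 0100 0000 = 0xC040
Convert to decimal digit by digit (value = value*16 + digit):
  C -> 12
  12*16 + 0 = 192
  192*16 + 4 = 3076
  3076*16 + 0 = 49216
Decimal = 49216

49216


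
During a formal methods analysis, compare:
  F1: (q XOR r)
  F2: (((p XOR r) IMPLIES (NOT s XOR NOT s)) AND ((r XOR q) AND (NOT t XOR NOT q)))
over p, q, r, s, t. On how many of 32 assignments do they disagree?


F1 = (q XOR r)
F2 = (((p XOR r) IMPLIES (NOT s XOR NOT s)) AND ((r XOR q) AND (NOT t XOR NOT q)))
Evaluate both on each of 32 rows (bits = p,q,r,s,t):
  row 0 [00000]: F1=0 F2=0 -> 0
  row 1 [00001]: F1=0 F2=0 -> 0
  row 2 [00010]: F1=0 F2=0 -> 0
  row 3 [00011]: F1=0 F2=0 -> 0
  row 4 [00100]: F1=1 F2=0 (differ) -> 1
  row 5 [00101]: F1=1 F2=0 (differ) -> 1
  row 6 [00110]: F1=1 F2=0 (differ) -> 1
  row 7 [00111]: F1=1 F2=0 (differ) -> 1
  row 8 [01000]: F1=1 F2=1 -> 0
  row 9 [01001]: F1=1 F2=0 (differ) -> 1
  row 10 [01010]: F1=1 F2=1 -> 0
  row 11 [01011]: F1=1 F2=0 (differ) -> 1
  row 12 [01100]: F1=0 F2=0 -> 0
  row 13 [01101]: F1=0 F2=0 -> 0
  row 14 [01110]: F1=0 F2=0 -> 0
  row 15 [01111]: F1=0 F2=0 -> 0
  row 16 [10000]: F1=0 F2=0 -> 0
  row 17 [10001]: F1=0 F2=0 -> 0
  row 18 [10010]: F1=0 F2=0 -> 0
  row 19 [10011]: F1=0 F2=0 -> 0
  row 20 [10100]: F1=1 F2=0 (differ) -> 1
  row 21 [10101]: F1=1 F2=1 -> 0
  row 22 [10110]: F1=1 F2=0 (differ) -> 1
  row 23 [10111]: F1=1 F2=1 -> 0
  row 24 [11000]: F1=1 F2=0 (differ) -> 1
  row 25 [11001]: F1=1 F2=0 (differ) -> 1
  row 26 [11010]: F1=1 F2=0 (differ) -> 1
  row 27 [11011]: F1=1 F2=0 (differ) -> 1
  row 28 [11100]: F1=0 F2=0 -> 0
  row 29 [11101]: F1=0 F2=0 -> 0
  row 30 [11110]: F1=0 F2=0 -> 0
  row 31 [11111]: F1=0 F2=0 -> 0
Full result column, 8 rows per line (p,q fixed per line; r,s,t runs 000..111 left to right):
  rows 0-7 [p,q=00]: 00001111  (ones: 4)
  rows 8-15 [p,q=01]: 01010000  (ones: 2)
  rows 16-23 [p,q=10]: 00001010  (ones: 2)
  rows 24-31 [p,q=11]: 11110000  (ones: 4)
Disagreements = 4+2+2+4 = 12

12


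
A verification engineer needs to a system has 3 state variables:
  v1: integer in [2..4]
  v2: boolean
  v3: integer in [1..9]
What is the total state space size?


State space = product of domain sizes of all variables.
Domain sizes:
  v1 (integer in [2..4]): 3
  v2 (boolean): 2
  v3 (integer in [1..9]): 9
Product = 3 * 2 * 9 = 54

54


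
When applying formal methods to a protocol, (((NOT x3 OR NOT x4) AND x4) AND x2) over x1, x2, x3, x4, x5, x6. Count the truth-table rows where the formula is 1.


Formula: (((NOT x3 OR NOT x4) AND x4) AND x2) over 6 vars (64 rows)
Evaluate each row (x1, x2, x3, x4, x5, x6 as bits, MSB first):
  row 0 [000000]: (((NOT 0 OR NOT 0) AND 0) AND 0) -> 0
  row 1 [000001]: (((NOT 0 OR NOT 0) AND 0) AND 0) -> 0
  row 2 [000010]: (((NOT 0 OR NOT 0) AND 0) AND 0) -> 0
  row 3 [000011]: (((NOT 0 OR NOT 0) AND 0) AND 0) -> 0
  row 4 [000100]: (((NOT 0 OR NOT 1) AND 1) AND 0) -> 0
  (every remaining row is evaluated the same way; all 64 results are listed next)
Full result column, 8 rows per line (x1,x2,x3 fixed per line; x4,x5,x6 runs 000..111 left to right):
  rows 0-7 [x1,x2,x3=000]: 00000000  (ones: 0)
  rows 8-15 [x1,x2,x3=001]: 00000000  (ones: 0)
  rows 16-23 [x1,x2,x3=010]: 00001111  (ones: 4)
  rows 24-31 [x1,x2,x3=011]: 00000000  (ones: 0)
  rows 32-39 [x1,x2,x3=100]: 00000000  (ones: 0)
  rows 40-47 [x1,x2,x3=101]: 00000000  (ones: 0)
  rows 48-55 [x1,x2,x3=110]: 00001111  (ones: 4)
  rows 56-63 [x1,x2,x3=111]: 00000000  (ones: 0)
Count of 1-rows = 0+0+4+0+0+0+4+0 = 8

8


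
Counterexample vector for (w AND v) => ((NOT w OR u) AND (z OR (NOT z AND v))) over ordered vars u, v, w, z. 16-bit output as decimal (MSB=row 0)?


F1 = (w AND v)
F2 = ((NOT w OR u) AND (z OR (NOT z AND v)))
Counterexample to F1=>F2 is where F1=1 and F2=0.
Evaluate each row (bits = u,v,w,z, MSB first):
  row 0 [0000]: F1=0 F2=0 -> F1&~F2 -> 0
  row 1 [0001]: F1=0 F2=1 -> F1&~F2 -> 0
  row 2 [0010]: F1=0 F2=0 -> F1&~F2 -> 0
  row 3 [0011]: F1=0 F2=0 -> F1&~F2 -> 0
  row 4 [0100]: F1=0 F2=1 -> F1&~F2 -> 0
  row 5 [0101]: F1=0 F2=1 -> F1&~F2 -> 0
  row 6 [0110]: F1=1 F2=0 -> F1&~F2 -> 1
  row 7 [0111]: F1=1 F2=0 -> F1&~F2 -> 1
  row 8 [1000]: F1=0 F2=0 -> F1&~F2 -> 0
  row 9 [1001]: F1=0 F2=1 -> F1&~F2 -> 0
  row 10 [1010]: F1=0 F2=0 -> F1&~F2 -> 0
  row 11 [1011]: F1=0 F2=1 -> F1&~F2 -> 0
  row 12 [1100]: F1=0 F2=1 -> F1&~F2 -> 0
  row 13 [1101]: F1=0 F2=1 -> F1&~F2 -> 0
  row 14 [1110]: F1=1 F2=1 -> F1&~F2 -> 0
  row 15 [1111]: F1=1 F2=1 -> F1&~F2 -> 0
Full result column, 4 rows per line (u,v fixed per line; w,z runs 00..11 left to right):
  rows 0-3 [u,v=00]: 0000  = hex 0
  rows 4-7 [u,v=01]: 0011  = hex 3
  rows 8-11 [u,v=10]: 0000  = hex 0
  rows 12-15 [u,v=11]: 0000  = hex 0
Counterexample vector (row 0 .. row 15) = 0000001100000000
Output column grouped in 4s = 0000 0011 0000 0000 = 0x0300
Convert to decimal digit by digit (value = value*16 + digit):
  0 -> 0
  0*16 + 3 = 3
  3*16 + 0 = 48
  48*16 + 0 = 768
Decimal = 768

768


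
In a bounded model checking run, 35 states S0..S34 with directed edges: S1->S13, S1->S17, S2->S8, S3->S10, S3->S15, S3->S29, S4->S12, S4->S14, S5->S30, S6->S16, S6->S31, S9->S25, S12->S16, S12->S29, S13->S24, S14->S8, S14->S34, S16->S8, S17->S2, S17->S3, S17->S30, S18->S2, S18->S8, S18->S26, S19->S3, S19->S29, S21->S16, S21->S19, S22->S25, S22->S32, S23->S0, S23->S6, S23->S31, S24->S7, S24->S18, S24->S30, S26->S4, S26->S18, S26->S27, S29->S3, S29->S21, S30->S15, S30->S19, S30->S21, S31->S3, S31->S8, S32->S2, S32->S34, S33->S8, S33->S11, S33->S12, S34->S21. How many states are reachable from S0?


BFS from S0:
  layer 0: {S0}
Reachable set: {S0}
Count = 1

1


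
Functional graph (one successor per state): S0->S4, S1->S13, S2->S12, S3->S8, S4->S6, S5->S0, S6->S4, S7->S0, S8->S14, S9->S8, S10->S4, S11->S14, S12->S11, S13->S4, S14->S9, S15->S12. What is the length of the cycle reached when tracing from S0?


Trace from S0 until a state repeats:
  S0 -> S4 -> S6 -> S4
S4 first seen at step 1, revisited at step 3.
Cycle length = 3 - 1 = 2

2


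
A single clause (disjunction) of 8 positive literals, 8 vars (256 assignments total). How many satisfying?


Step 1: Total=2^8=256
Step 2: Unsat when all 8 false: 2^0=1
Step 3: Sat=256-1=255

255


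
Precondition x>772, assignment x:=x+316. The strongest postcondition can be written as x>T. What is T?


Formula: sp(P, x:=E) = exists old_x. (x = E[old_x/x]) AND P[old_x/x] (old_x is the value of x before the assignment; eliminate old_x by solving x = E[old_x/x] for old_x)
Step 1: Precondition P: x>772, i.e. old_x > 772
Step 2: Assignment gives x = old_x + 316, so old_x = x - 316
Step 3: Substitute into P: x - 316 > 772
Step 4: Simplify: x > 772+316 = 1088

1088


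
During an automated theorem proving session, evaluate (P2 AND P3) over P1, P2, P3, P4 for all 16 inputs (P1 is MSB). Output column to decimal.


Formula: (P2 AND P3) over P1, P2, P3, P4 (16 rows)
Evaluate each row (bits = P1,P2,P3,P4, MSB first):
  row 0 [0000]: (0 AND 0) -> 0
  row 1 [0001]: (0 AND 0) -> 0
  row 2 [0010]: (0 AND 1) -> 0
  row 3 [0011]: (0 AND 1) -> 0
  row 4 [0100]: (1 AND 0) -> 0
  row 5 [0101]: (1 AND 0) -> 0
  row 6 [0110]: (1 AND 1) -> 1
  row 7 [0111]: (1 AND 1) -> 1
  row 8 [1000]: (0 AND 0) -> 0
  row 9 [1001]: (0 AND 0) -> 0
  row 10 [1010]: (0 AND 1) -> 0
  row 11 [1011]: (0 AND 1) -> 0
  row 12 [1100]: (1 AND 0) -> 0
  row 13 [1101]: (1 AND 0) -> 0
  row 14 [1110]: (1 AND 1) -> 1
  row 15 [1111]: (1 AND 1) -> 1
Full result column, 4 rows per line (P1,P2 fixed per line; P3,P4 runs 00..11 left to right):
  rows 0-3 [P1,P2=00]: 0000  = hex 0
  rows 4-7 [P1,P2=01]: 0011  = hex 3
  rows 8-11 [P1,P2=10]: 0000  = hex 0
  rows 12-15 [P1,P2=11]: 0011  = hex 3
Output column (row 0 .. row 15) = 0000001100000011
Output column grouped in 4s = 0000 0011 0000 0011 = 0x0303
Convert to decimal digit by digit (value = value*16 + digit):
  0 -> 0
  0*16 + 3 = 3
  3*16 + 0 = 48
  48*16 + 3 = 771
Decimal = 771

771


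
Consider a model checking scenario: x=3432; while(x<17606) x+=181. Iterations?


Step 1: x goes from 3432 toward 17606 by 181; the body runs while x<17606, so iterations = ceil((bound-start)/step)
Step 2: Distance=14174
Step 3: ceil(14174/181)=79

79


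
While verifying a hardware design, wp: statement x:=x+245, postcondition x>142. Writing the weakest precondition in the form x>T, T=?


Formula: wp(x:=E, P) = P[E/x] (substitute E for x in postcondition)
Step 1: Postcondition: x>142
Step 2: Substitute x+245 for x: x+245>142
Step 3: Solve for x: x > 142-245 = -103

-103


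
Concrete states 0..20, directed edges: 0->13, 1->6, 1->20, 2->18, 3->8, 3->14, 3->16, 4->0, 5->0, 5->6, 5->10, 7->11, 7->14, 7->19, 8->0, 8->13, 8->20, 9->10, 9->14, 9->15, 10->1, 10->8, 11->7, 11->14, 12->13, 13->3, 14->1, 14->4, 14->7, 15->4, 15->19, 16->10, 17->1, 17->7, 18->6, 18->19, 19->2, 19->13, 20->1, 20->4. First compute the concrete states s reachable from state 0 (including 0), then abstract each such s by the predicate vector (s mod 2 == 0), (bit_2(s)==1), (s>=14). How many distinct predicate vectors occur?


BFS from 0:
Concrete reachable: {0, 1, 2, 3, 4, 6, 7, 8, 10, 11, 13, 14, 16, 18, 19, 20}
Abstract via predicates (s mod 2 == 0), (bit_2(s)==1), (s>=14):
  (0,0,0) <- {1, 3, 11}
  (0,0,1) <- {19}
  (0,1,0) <- {7, 13}
  (1,0,0) <- {0, 2, 8, 10}
  (1,0,1) <- {16, 18}
  (1,1,0) <- {4, 6}
  (1,1,1) <- {14, 20}
Distinct abstract states = 7

7


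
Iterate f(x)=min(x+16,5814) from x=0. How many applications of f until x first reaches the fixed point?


Step 1: x=0, cap=5814, increment=16
Step 2: x grows by 16 each step until capped at 5814; fixed point is x=5814
Step 3: iterations = ceil(5814/16) = 364

364


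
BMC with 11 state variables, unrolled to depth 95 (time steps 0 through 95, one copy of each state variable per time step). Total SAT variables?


BMC unrolls to depth k, creating one copy of each state var for steps 0..k.
Step count = 95 + 1 = 96 (steps 0 through 95)
Vars per step = 11
Total = 11 * 96 = 1056

1056


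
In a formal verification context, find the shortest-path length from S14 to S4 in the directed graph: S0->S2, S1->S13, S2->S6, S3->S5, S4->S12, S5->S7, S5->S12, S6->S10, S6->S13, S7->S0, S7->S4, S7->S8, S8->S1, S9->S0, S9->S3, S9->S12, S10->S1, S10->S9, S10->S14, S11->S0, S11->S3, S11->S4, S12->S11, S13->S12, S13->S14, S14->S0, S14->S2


BFS layer-by-layer from S14:
  dist 0: {S14}
  dist 1: {S0, S2}
  dist 2: {S6}
  dist 3: {S10, S13}
  dist 4: {S1, S9, S12}
  dist 5: {S3, S11}
  dist 6: {S4, S5}
  -> S4 reached at distance 6
Shortest path length = 6

6


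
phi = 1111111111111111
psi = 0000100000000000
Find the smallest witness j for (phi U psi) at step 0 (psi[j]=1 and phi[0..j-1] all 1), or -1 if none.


(phi U psi) at 0: need smallest j with psi[j]=1 and phi[i]=1 for all i in [0,j).
Scan from step 0:
  step 0: phi=1, psi=0 -> continue
  step 1: phi=1, psi=0 -> continue
  step 2: phi=1, psi=0 -> continue
  step 3: phi=1, psi=0 -> continue
  step 4: psi=1 and phi held for [0,4) -> witness found
Witness step = 4

4


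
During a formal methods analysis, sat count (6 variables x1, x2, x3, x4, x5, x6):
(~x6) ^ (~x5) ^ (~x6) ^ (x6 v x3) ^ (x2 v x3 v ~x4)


CNF with 5 clauses over 6 vars (64 assignments).
An assignment satisfies CNF iff every clause has >=1 true literal.
Check each row (bits = x1,x2,x3,x4,x5,x6; clause T/F shown):
  row 0 [000000]: clauses=TTTFT -> 0
  row 1 [000001]: clauses=FTFTT -> 0
  row 2 [000010]: clauses=TFTFT -> 0
  row 3 [000011]: clauses=FFFTT -> 0
  row 4 [000100]: clauses=TTTFF -> 0
  (every remaining row is evaluated the same way; all 64 results are listed next)
Full result column, 8 rows per line (x1,x2,x3 fixed per line; x4,x5,x6 runs 000..111 left to right):
  rows 0-7 [x1,x2,x3=000]: 00000000  (ones: 0)
  rows 8-15 [x1,x2,x3=001]: 10001000  (ones: 2)
  rows 16-23 [x1,x2,x3=010]: 00000000  (ones: 0)
  rows 24-31 [x1,x2,x3=011]: 10001000  (ones: 2)
  rows 32-39 [x1,x2,x3=100]: 00000000  (ones: 0)
  rows 40-47 [x1,x2,x3=101]: 10001000  (ones: 2)
  rows 48-55 [x1,x2,x3=110]: 00000000  (ones: 0)
  rows 56-63 [x1,x2,x3=111]: 10001000  (ones: 2)
Satisfying assignments = 0+2+0+2+0+2+0+2 = 8

8


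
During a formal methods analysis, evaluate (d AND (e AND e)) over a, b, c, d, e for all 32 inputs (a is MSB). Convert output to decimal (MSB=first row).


Formula: (d AND (e AND e)) over a, b, c, d, e (32 rows)
Evaluate each row (bits = a,b,c,d,e, MSB first):
  row 0 [00000]: (0 AND (0 AND 0)) -> 0
  row 1 [00001]: (0 AND (1 AND 1)) -> 0
  row 2 [00010]: (1 AND (0 AND 0)) -> 0
  row 3 [00011]: (1 AND (1 AND 1)) -> 1
  row 4 [00100]: (0 AND (0 AND 0)) -> 0
  row 5 [00101]: (0 AND (1 AND 1)) -> 0
  row 6 [00110]: (1 AND (0 AND 0)) -> 0
  row 7 [00111]: (1 AND (1 AND 1)) -> 1
  row 8 [01000]: (0 AND (0 AND 0)) -> 0
  row 9 [01001]: (0 AND (1 AND 1)) -> 0
  row 10 [01010]: (1 AND (0 AND 0)) -> 0
  row 11 [01011]: (1 AND (1 AND 1)) -> 1
  row 12 [01100]: (0 AND (0 AND 0)) -> 0
  row 13 [01101]: (0 AND (1 AND 1)) -> 0
  row 14 [01110]: (1 AND (0 AND 0)) -> 0
  row 15 [01111]: (1 AND (1 AND 1)) -> 1
  row 16 [10000]: (0 AND (0 AND 0)) -> 0
  row 17 [10001]: (0 AND (1 AND 1)) -> 0
  row 18 [10010]: (1 AND (0 AND 0)) -> 0
  row 19 [10011]: (1 AND (1 AND 1)) -> 1
  row 20 [10100]: (0 AND (0 AND 0)) -> 0
  row 21 [10101]: (0 AND (1 AND 1)) -> 0
  row 22 [10110]: (1 AND (0 AND 0)) -> 0
  row 23 [10111]: (1 AND (1 AND 1)) -> 1
  row 24 [11000]: (0 AND (0 AND 0)) -> 0
  row 25 [11001]: (0 AND (1 AND 1)) -> 0
  row 26 [11010]: (1 AND (0 AND 0)) -> 0
  row 27 [11011]: (1 AND (1 AND 1)) -> 1
  row 28 [11100]: (0 AND (0 AND 0)) -> 0
  row 29 [11101]: (0 AND (1 AND 1)) -> 0
  row 30 [11110]: (1 AND (0 AND 0)) -> 0
  row 31 [11111]: (1 AND (1 AND 1)) -> 1
Full result column, 4 rows per line (a,b,c fixed per line; d,e runs 00..11 left to right):
  rows 0-3 [a,b,c=000]: 0001  = hex 1
  rows 4-7 [a,b,c=001]: 0001  = hex 1
  rows 8-11 [a,b,c=010]: 0001  = hex 1
  rows 12-15 [a,b,c=011]: 0001  = hex 1
  rows 16-19 [a,b,c=100]: 0001  = hex 1
  rows 20-23 [a,b,c=101]: 0001  = hex 1
  rows 24-27 [a,b,c=110]: 0001  = hex 1
  rows 28-31 [a,b,c=111]: 0001  = hex 1
Output column (row 0 .. row 31) = 00010001000100010001000100010001
Output column grouped in 4s = 0001 0001 0001 0001 0001 0001 0001 0001 = 0x11111111
Convert to decimal digit by digit (value = value*16 + digit):
  1 -> 1
  1*16 + 1 = 17
  17*16 + 1 = 273
  273*16 + 1 = 4369
  4369*16 + 1 = 69905
  69905*16 + 1 = 1118481
  1118481*16 + 1 = 17895697
  17895697*16 + 1 = 286331153
Decimal = 286331153

286331153


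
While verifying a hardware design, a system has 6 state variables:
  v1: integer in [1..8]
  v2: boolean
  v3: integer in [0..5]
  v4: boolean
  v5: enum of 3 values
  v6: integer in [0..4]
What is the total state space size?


State space = product of domain sizes of all variables.
Domain sizes:
  v1 (integer in [1..8]): 8
  v2 (boolean): 2
  v3 (integer in [0..5]): 6
  v4 (boolean): 2
  v5 (enum of 3 values): 3
  v6 (integer in [0..4]): 5
Product = 8 * 2 * 6 * 2 * 3 * 5 = 2880

2880


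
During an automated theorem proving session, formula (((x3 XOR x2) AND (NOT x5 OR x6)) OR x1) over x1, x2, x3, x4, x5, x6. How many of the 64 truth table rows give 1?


Formula: (((x3 XOR x2) AND (NOT x5 OR x6)) OR x1) over 6 vars (64 rows)
Evaluate each row (x1, x2, x3, x4, x5, x6 as bits, MSB first):
  row 0 [000000]: (((0 XOR 0) AND (NOT 0 OR 0)) OR 0) -> 0
  row 1 [000001]: (((0 XOR 0) AND (NOT 0 OR 1)) OR 0) -> 0
  row 2 [000010]: (((0 XOR 0) AND (NOT 1 OR 0)) OR 0) -> 0
  row 3 [000011]: (((0 XOR 0) AND (NOT 1 OR 1)) OR 0) -> 0
  row 4 [000100]: (((0 XOR 0) AND (NOT 0 OR 0)) OR 0) -> 0
  (every remaining row is evaluated the same way; all 64 results are listed next)
Full result column, 8 rows per line (x1,x2,x3 fixed per line; x4,x5,x6 runs 000..111 left to right):
  rows 0-7 [x1,x2,x3=000]: 00000000  (ones: 0)
  rows 8-15 [x1,x2,x3=001]: 11011101  (ones: 6)
  rows 16-23 [x1,x2,x3=010]: 11011101  (ones: 6)
  rows 24-31 [x1,x2,x3=011]: 00000000  (ones: 0)
  rows 32-39 [x1,x2,x3=100]: 11111111  (ones: 8)
  rows 40-47 [x1,x2,x3=101]: 11111111  (ones: 8)
  rows 48-55 [x1,x2,x3=110]: 11111111  (ones: 8)
  rows 56-63 [x1,x2,x3=111]: 11111111  (ones: 8)
Count of 1-rows = 0+6+6+0+8+8+8+8 = 44

44


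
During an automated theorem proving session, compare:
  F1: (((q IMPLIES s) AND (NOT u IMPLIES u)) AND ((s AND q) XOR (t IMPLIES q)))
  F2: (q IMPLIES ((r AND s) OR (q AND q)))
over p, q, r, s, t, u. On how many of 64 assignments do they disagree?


F1 = (((q IMPLIES s) AND (NOT u IMPLIES u)) AND ((s AND q) XOR (t IMPLIES q)))
F2 = (q IMPLIES ((r AND s) OR (q AND q)))
Evaluate both on each of 64 rows (bits = p,q,r,s,t,u):
  row 0 [000000]: F1=0 F2=1 (differ) -> 1
  row 1 [000001]: F1=1 F2=1 -> 0
  row 2 [000010]: F1=0 F2=1 (differ) -> 1
  row 3 [000011]: F1=0 F2=1 (differ) -> 1
  row 4 [000100]: F1=0 F2=1 (differ) -> 1
  (every remaining row is evaluated the same way; all 64 results are listed next)
Full result column, 8 rows per line (p,q,r fixed per line; s,t,u runs 000..111 left to right):
  rows 0-7 [p,q,r=000]: 10111011  (ones: 6)
  rows 8-15 [p,q,r=001]: 10111011  (ones: 6)
  rows 16-23 [p,q,r=010]: 11111111  (ones: 8)
  rows 24-31 [p,q,r=011]: 11111111  (ones: 8)
  rows 32-39 [p,q,r=100]: 10111011  (ones: 6)
  rows 40-47 [p,q,r=101]: 10111011  (ones: 6)
  rows 48-55 [p,q,r=110]: 11111111  (ones: 8)
  rows 56-63 [p,q,r=111]: 11111111  (ones: 8)
Disagreements = 6+6+8+8+6+6+8+8 = 56

56


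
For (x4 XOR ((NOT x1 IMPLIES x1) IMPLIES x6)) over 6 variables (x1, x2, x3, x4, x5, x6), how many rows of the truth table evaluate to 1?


Formula: (x4 XOR ((NOT x1 IMPLIES x1) IMPLIES x6)) over 6 vars (64 rows)
Evaluate each row (x1, x2, x3, x4, x5, x6 as bits, MSB first):
  row 0 [000000]: (0 XOR ((NOT 0 IMPLIES 0) IMPLIES 0)) -> 1
  row 1 [000001]: (0 XOR ((NOT 0 IMPLIES 0) IMPLIES 1)) -> 1
  row 2 [000010]: (0 XOR ((NOT 0 IMPLIES 0) IMPLIES 0)) -> 1
  row 3 [000011]: (0 XOR ((NOT 0 IMPLIES 0) IMPLIES 1)) -> 1
  row 4 [000100]: (1 XOR ((NOT 0 IMPLIES 0) IMPLIES 0)) -> 0
  (every remaining row is evaluated the same way; all 64 results are listed next)
Full result column, 8 rows per line (x1,x2,x3 fixed per line; x4,x5,x6 runs 000..111 left to right):
  rows 0-7 [x1,x2,x3=000]: 11110000  (ones: 4)
  rows 8-15 [x1,x2,x3=001]: 11110000  (ones: 4)
  rows 16-23 [x1,x2,x3=010]: 11110000  (ones: 4)
  rows 24-31 [x1,x2,x3=011]: 11110000  (ones: 4)
  rows 32-39 [x1,x2,x3=100]: 01011010  (ones: 4)
  rows 40-47 [x1,x2,x3=101]: 01011010  (ones: 4)
  rows 48-55 [x1,x2,x3=110]: 01011010  (ones: 4)
  rows 56-63 [x1,x2,x3=111]: 01011010  (ones: 4)
Count of 1-rows = 4+4+4+4+4+4+4+4 = 32

32


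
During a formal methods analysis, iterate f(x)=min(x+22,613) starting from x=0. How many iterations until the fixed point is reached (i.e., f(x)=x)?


Step 1: x=0, cap=613, increment=22
Step 2: x grows by 22 each step until capped at 613; fixed point is x=613
Step 3: iterations = ceil(613/22) = 28

28


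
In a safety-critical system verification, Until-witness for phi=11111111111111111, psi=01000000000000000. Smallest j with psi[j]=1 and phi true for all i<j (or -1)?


(phi U psi) at 0: need smallest j with psi[j]=1 and phi[i]=1 for all i in [0,j).
Scan from step 0:
  step 0: phi=1, psi=0 -> continue
  step 1: psi=1 and phi held for [0,1) -> witness found
Witness step = 1

1


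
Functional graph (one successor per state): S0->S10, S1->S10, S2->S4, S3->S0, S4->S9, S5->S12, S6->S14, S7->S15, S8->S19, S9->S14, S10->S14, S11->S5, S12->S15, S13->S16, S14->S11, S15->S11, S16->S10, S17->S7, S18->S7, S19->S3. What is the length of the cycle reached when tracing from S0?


Trace from S0 until a state repeats:
  S0 -> S10 -> S14 -> S11 -> S5 -> S12 -> S15 -> S11
S11 first seen at step 3, revisited at step 7.
Cycle length = 7 - 3 = 4

4


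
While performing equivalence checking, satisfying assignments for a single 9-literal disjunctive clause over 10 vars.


Step 1: Total=2^10=1024
Step 2: Unsat when all 9 false: 2^1=2
Step 3: Sat=1024-2=1022

1022


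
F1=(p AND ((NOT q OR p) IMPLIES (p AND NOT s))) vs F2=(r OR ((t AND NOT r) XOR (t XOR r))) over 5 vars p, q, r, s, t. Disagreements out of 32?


F1 = (p AND ((NOT q OR p) IMPLIES (p AND NOT s)))
F2 = (r OR ((t AND NOT r) XOR (t XOR r)))
Evaluate both on each of 32 rows (bits = p,q,r,s,t):
  row 0 [00000]: F1=0 F2=0 -> 0
  row 1 [00001]: F1=0 F2=0 -> 0
  row 2 [00010]: F1=0 F2=0 -> 0
  row 3 [00011]: F1=0 F2=0 -> 0
  row 4 [00100]: F1=0 F2=1 (differ) -> 1
  row 5 [00101]: F1=0 F2=1 (differ) -> 1
  row 6 [00110]: F1=0 F2=1 (differ) -> 1
  row 7 [00111]: F1=0 F2=1 (differ) -> 1
  row 8 [01000]: F1=0 F2=0 -> 0
  row 9 [01001]: F1=0 F2=0 -> 0
  row 10 [01010]: F1=0 F2=0 -> 0
  row 11 [01011]: F1=0 F2=0 -> 0
  row 12 [01100]: F1=0 F2=1 (differ) -> 1
  row 13 [01101]: F1=0 F2=1 (differ) -> 1
  row 14 [01110]: F1=0 F2=1 (differ) -> 1
  row 15 [01111]: F1=0 F2=1 (differ) -> 1
  row 16 [10000]: F1=1 F2=0 (differ) -> 1
  row 17 [10001]: F1=1 F2=0 (differ) -> 1
  row 18 [10010]: F1=0 F2=0 -> 0
  row 19 [10011]: F1=0 F2=0 -> 0
  row 20 [10100]: F1=1 F2=1 -> 0
  row 21 [10101]: F1=1 F2=1 -> 0
  row 22 [10110]: F1=0 F2=1 (differ) -> 1
  row 23 [10111]: F1=0 F2=1 (differ) -> 1
  row 24 [11000]: F1=1 F2=0 (differ) -> 1
  row 25 [11001]: F1=1 F2=0 (differ) -> 1
  row 26 [11010]: F1=0 F2=0 -> 0
  row 27 [11011]: F1=0 F2=0 -> 0
  row 28 [11100]: F1=1 F2=1 -> 0
  row 29 [11101]: F1=1 F2=1 -> 0
  row 30 [11110]: F1=0 F2=1 (differ) -> 1
  row 31 [11111]: F1=0 F2=1 (differ) -> 1
Full result column, 8 rows per line (p,q fixed per line; r,s,t runs 000..111 left to right):
  rows 0-7 [p,q=00]: 00001111  (ones: 4)
  rows 8-15 [p,q=01]: 00001111  (ones: 4)
  rows 16-23 [p,q=10]: 11000011  (ones: 4)
  rows 24-31 [p,q=11]: 11000011  (ones: 4)
Disagreements = 4+4+4+4 = 16

16


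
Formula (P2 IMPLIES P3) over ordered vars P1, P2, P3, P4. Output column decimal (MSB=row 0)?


Formula: (P2 IMPLIES P3) over P1, P2, P3, P4 (16 rows)
Evaluate each row (bits = P1,P2,P3,P4, MSB first):
  row 0 [0000]: (0 IMPLIES 0) -> 1
  row 1 [0001]: (0 IMPLIES 0) -> 1
  row 2 [0010]: (0 IMPLIES 1) -> 1
  row 3 [0011]: (0 IMPLIES 1) -> 1
  row 4 [0100]: (1 IMPLIES 0) -> 0
  row 5 [0101]: (1 IMPLIES 0) -> 0
  row 6 [0110]: (1 IMPLIES 1) -> 1
  row 7 [0111]: (1 IMPLIES 1) -> 1
  row 8 [1000]: (0 IMPLIES 0) -> 1
  row 9 [1001]: (0 IMPLIES 0) -> 1
  row 10 [1010]: (0 IMPLIES 1) -> 1
  row 11 [1011]: (0 IMPLIES 1) -> 1
  row 12 [1100]: (1 IMPLIES 0) -> 0
  row 13 [1101]: (1 IMPLIES 0) -> 0
  row 14 [1110]: (1 IMPLIES 1) -> 1
  row 15 [1111]: (1 IMPLIES 1) -> 1
Full result column, 4 rows per line (P1,P2 fixed per line; P3,P4 runs 00..11 left to right):
  rows 0-3 [P1,P2=00]: 1111  = hex F
  rows 4-7 [P1,P2=01]: 0011  = hex 3
  rows 8-11 [P1,P2=10]: 1111  = hex F
  rows 12-15 [P1,P2=11]: 0011  = hex 3
Output column (row 0 .. row 15) = 1111001111110011
Output column grouped in 4s = 1111 0011 1111 0011 = 0xF3F3
Convert to decimal digit by digit (value = value*16 + digit):
  F -> 15
  15*16 + 3 = 243
  243*16 + 15 (F) = 3903
  3903*16 + 3 = 62451
Decimal = 62451

62451


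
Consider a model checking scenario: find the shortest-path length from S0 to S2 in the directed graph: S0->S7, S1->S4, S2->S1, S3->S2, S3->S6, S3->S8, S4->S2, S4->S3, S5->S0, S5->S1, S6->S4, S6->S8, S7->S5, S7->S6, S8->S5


BFS layer-by-layer from S0:
  dist 0: {S0}
  dist 1: {S7}
  dist 2: {S5, S6}
  dist 3: {S1, S4, S8}
  dist 4: {S2, S3}
  -> S2 reached at distance 4
Shortest path length = 4

4


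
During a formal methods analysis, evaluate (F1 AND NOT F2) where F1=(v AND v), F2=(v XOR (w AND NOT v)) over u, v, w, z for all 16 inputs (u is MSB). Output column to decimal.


F1 = (v AND v)
F2 = (v XOR (w AND NOT v))
Counterexample to F1=>F2 is where F1=1 and F2=0.
Evaluate each row (bits = u,v,w,z, MSB first):
  row 0 [0000]: F1=0 F2=0 -> F1&~F2 -> 0
  row 1 [0001]: F1=0 F2=0 -> F1&~F2 -> 0
  row 2 [0010]: F1=0 F2=1 -> F1&~F2 -> 0
  row 3 [0011]: F1=0 F2=1 -> F1&~F2 -> 0
  row 4 [0100]: F1=1 F2=1 -> F1&~F2 -> 0
  row 5 [0101]: F1=1 F2=1 -> F1&~F2 -> 0
  row 6 [0110]: F1=1 F2=1 -> F1&~F2 -> 0
  row 7 [0111]: F1=1 F2=1 -> F1&~F2 -> 0
  row 8 [1000]: F1=0 F2=0 -> F1&~F2 -> 0
  row 9 [1001]: F1=0 F2=0 -> F1&~F2 -> 0
  row 10 [1010]: F1=0 F2=1 -> F1&~F2 -> 0
  row 11 [1011]: F1=0 F2=1 -> F1&~F2 -> 0
  row 12 [1100]: F1=1 F2=1 -> F1&~F2 -> 0
  row 13 [1101]: F1=1 F2=1 -> F1&~F2 -> 0
  row 14 [1110]: F1=1 F2=1 -> F1&~F2 -> 0
  row 15 [1111]: F1=1 F2=1 -> F1&~F2 -> 0
Full result column, 4 rows per line (u,v fixed per line; w,z runs 00..11 left to right):
  rows 0-3 [u,v=00]: 0000  = hex 0
  rows 4-7 [u,v=01]: 0000  = hex 0
  rows 8-11 [u,v=10]: 0000  = hex 0
  rows 12-15 [u,v=11]: 0000  = hex 0
Counterexample vector (row 0 .. row 15) = 0000000000000000
Output column grouped in 4s = 0000 0000 0000 0000 = 0x0000
Convert to decimal digit by digit (value = value*16 + digit):
  0 -> 0
  0*16 + 0 = 0
  0*16 + 0 = 0
  0*16 + 0 = 0
Decimal = 0

0
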